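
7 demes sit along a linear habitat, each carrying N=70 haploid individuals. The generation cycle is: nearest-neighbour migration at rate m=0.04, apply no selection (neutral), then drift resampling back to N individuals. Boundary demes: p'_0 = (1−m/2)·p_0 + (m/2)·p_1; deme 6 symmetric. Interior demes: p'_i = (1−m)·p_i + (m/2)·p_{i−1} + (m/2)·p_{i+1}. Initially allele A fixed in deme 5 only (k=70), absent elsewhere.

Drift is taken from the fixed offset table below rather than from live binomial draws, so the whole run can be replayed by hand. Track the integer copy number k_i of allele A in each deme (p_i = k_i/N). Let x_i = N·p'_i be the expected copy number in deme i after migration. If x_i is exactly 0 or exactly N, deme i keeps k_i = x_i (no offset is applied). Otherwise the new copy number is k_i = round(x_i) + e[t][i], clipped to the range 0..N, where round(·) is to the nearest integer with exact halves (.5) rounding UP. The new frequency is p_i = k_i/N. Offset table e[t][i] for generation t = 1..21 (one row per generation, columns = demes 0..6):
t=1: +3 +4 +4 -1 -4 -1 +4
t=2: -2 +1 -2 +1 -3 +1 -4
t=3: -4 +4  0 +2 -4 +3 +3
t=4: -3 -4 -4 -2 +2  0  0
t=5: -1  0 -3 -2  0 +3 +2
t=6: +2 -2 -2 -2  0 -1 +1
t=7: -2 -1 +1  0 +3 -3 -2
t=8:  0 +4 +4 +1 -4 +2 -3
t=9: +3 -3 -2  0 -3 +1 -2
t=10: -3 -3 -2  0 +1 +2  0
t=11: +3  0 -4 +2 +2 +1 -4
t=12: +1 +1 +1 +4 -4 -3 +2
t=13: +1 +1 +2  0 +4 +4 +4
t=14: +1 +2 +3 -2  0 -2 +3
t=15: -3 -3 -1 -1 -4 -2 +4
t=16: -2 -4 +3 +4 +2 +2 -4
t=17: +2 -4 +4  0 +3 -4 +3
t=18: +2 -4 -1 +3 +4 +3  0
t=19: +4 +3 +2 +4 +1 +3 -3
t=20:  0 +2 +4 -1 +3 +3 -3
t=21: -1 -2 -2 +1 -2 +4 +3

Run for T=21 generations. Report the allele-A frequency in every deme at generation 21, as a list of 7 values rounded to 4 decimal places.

[0.0000, 0.0429, 0.2143, 0.2143, 0.3143, 0.7000, 0.3000]

t=0: k=[0 0 0 0 0 70 0]
t=1: x=[0.0000 0.0000 0.0000 0.0000 1.4000 67.2000 1.4000] k=[0 0 0 0 0 66 5]
t=2: x=[0.0000 0.0000 0.0000 0.0000 1.3200 63.4600 6.2200] k=[0 0 0 0 0 64 2]
t=3: x=[0.0000 0.0000 0.0000 0.0000 1.2800 61.4800 3.2400] k=[0 0 0 0 0 64 6]
t=4: x=[0.0000 0.0000 0.0000 0.0000 1.2800 61.5600 7.1600] k=[0 0 0 0 3 62 7]
t=5: x=[0.0000 0.0000 0.0000 0.0600 4.1200 59.7200 8.1000] k=[0 0 0 0 4 63 10]
t=6: x=[0.0000 0.0000 0.0000 0.0800 5.1000 60.7600 11.0600] k=[0 0 0 0 5 60 12]
t=7: x=[0.0000 0.0000 0.0000 0.1000 6.0000 57.9400 12.9600] k=[0 0 0 0 9 55 11]
t=8: x=[0.0000 0.0000 0.0000 0.1800 9.7400 53.2000 11.8800] k=[0 0 0 1 6 55 9]
t=9: x=[0.0000 0.0000 0.0200 1.0800 6.8800 53.1000 9.9200] k=[0 0 0 1 4 54 8]
t=10: x=[0.0000 0.0000 0.0200 1.0400 4.9400 52.0800 8.9200] k=[0 0 0 1 6 54 9]
t=11: x=[0.0000 0.0000 0.0200 1.0800 6.8600 52.1400 9.9000] k=[0 0 0 3 9 53 6]
t=12: x=[0.0000 0.0000 0.0600 3.0600 9.7600 51.1800 6.9400] k=[0 0 1 7 6 48 9]
t=13: x=[0.0000 0.0200 1.1000 6.8600 6.8600 46.3800 9.7800] k=[0 1 3 7 11 50 14]
t=14: x=[0.0200 1.0200 3.0400 7.0000 11.7000 48.5000 14.7200] k=[1 3 6 5 12 47 18]
t=15: x=[1.0400 3.0200 5.9200 5.1600 12.5600 45.7200 18.5800] k=[0 0 5 4 9 44 23]
t=16: x=[0.0000 0.1000 4.8800 4.1200 9.6000 42.8800 23.4200] k=[0 0 8 8 12 45 19]
t=17: x=[0.0000 0.1600 7.8400 8.0800 12.5800 43.8200 19.5200] k=[0 0 12 8 16 40 23]
t=18: x=[0.0000 0.2400 11.6800 8.2400 16.3200 39.1800 23.3400] k=[0 0 11 11 20 42 23]
t=19: x=[0.0000 0.2200 10.7800 11.1800 20.2600 41.1800 23.3800] k=[0 3 13 15 21 44 20]
t=20: x=[0.0600 3.1400 12.8400 15.0800 21.3400 43.0600 20.4800] k=[0 5 17 14 24 46 17]
t=21: x=[0.1000 5.1400 16.7000 14.2600 24.2400 44.9800 17.5800] k=[0 3 15 15 22 49 21]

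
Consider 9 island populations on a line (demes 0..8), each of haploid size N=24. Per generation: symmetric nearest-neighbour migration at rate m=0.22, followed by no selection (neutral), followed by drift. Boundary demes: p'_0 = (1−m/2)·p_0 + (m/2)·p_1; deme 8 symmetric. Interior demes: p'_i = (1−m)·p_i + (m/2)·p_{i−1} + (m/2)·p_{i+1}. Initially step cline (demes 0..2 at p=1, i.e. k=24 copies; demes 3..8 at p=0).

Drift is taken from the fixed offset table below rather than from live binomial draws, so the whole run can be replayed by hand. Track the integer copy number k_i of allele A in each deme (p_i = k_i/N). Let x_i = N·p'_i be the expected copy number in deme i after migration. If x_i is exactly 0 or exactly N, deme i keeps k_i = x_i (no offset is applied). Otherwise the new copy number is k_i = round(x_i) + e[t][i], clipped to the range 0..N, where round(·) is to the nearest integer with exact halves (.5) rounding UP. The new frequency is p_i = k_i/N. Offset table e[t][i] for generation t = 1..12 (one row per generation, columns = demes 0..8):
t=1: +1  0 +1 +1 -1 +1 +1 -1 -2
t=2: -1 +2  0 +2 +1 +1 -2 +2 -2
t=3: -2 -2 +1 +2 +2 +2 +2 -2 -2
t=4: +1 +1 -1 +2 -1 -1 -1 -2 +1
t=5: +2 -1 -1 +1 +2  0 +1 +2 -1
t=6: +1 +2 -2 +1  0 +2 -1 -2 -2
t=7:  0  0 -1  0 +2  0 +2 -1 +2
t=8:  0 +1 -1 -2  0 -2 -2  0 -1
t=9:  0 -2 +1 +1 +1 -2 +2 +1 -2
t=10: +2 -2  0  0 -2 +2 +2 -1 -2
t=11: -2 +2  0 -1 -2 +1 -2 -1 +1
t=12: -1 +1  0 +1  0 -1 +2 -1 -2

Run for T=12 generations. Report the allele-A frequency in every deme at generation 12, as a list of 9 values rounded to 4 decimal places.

[0.8333, 0.9167, 0.7083, 0.5417, 0.2500, 0.1667, 0.1667, 0.0000, 0.0000]

t=0: k=[24 24 24 0 0 0 0 0 0]
t=1: x=[24.0000 24.0000 21.3600 2.6400 0.0000 0.0000 0.0000 0.0000 0.0000] k=[24 24 22 4 0 0 0 0 0]
t=2: x=[24.0000 23.7800 20.2400 5.5400 0.4400 0.0000 0.0000 0.0000 0.0000] k=[24 24 20 8 1 0 0 0 0]
t=3: x=[24.0000 23.5600 19.1200 8.5500 1.6600 0.1100 0.0000 0.0000 0.0000] k=[24 22 20 11 4 2 0 0 0]
t=4: x=[23.7800 22.0000 19.2300 11.2200 4.5500 2.0000 0.2200 0.0000 0.0000] k=[24 23 18 13 4 1 0 0 0]
t=5: x=[23.8900 22.5600 18.0000 12.5600 4.6600 1.2200 0.1100 0.0000 0.0000] k=[24 22 17 14 7 1 1 0 0]
t=6: x=[23.7800 21.6700 17.2200 13.5600 7.1100 1.6600 0.8900 0.1100 0.0000] k=[24 24 15 15 7 4 0 0 0]
t=7: x=[24.0000 23.0100 15.9900 14.1200 7.5500 3.8900 0.4400 0.0000 0.0000] k=[24 23 15 14 10 4 2 0 0]
t=8: x=[23.8900 22.2300 15.7700 13.6700 9.7800 4.4400 2.0000 0.2200 0.0000] k=[24 23 15 12 10 2 0 0 0]
t=9: x=[23.8900 22.2300 15.5500 12.1100 9.3400 2.6600 0.2200 0.0000 0.0000] k=[24 20 17 13 10 1 2 0 0]
t=10: x=[23.5600 20.1100 16.8900 13.1100 9.3400 2.1000 1.6700 0.2200 0.0000] k=[24 18 17 13 7 4 4 0 0]
t=11: x=[23.3400 18.5500 16.6700 12.7800 7.3300 4.3300 3.5600 0.4400 0.0000] k=[21 21 17 12 5 5 2 0 0]
t=12: x=[21.0000 20.5600 16.8900 11.7800 5.7700 4.6700 2.1100 0.2200 0.0000] k=[20 22 17 13 6 4 4 0 0]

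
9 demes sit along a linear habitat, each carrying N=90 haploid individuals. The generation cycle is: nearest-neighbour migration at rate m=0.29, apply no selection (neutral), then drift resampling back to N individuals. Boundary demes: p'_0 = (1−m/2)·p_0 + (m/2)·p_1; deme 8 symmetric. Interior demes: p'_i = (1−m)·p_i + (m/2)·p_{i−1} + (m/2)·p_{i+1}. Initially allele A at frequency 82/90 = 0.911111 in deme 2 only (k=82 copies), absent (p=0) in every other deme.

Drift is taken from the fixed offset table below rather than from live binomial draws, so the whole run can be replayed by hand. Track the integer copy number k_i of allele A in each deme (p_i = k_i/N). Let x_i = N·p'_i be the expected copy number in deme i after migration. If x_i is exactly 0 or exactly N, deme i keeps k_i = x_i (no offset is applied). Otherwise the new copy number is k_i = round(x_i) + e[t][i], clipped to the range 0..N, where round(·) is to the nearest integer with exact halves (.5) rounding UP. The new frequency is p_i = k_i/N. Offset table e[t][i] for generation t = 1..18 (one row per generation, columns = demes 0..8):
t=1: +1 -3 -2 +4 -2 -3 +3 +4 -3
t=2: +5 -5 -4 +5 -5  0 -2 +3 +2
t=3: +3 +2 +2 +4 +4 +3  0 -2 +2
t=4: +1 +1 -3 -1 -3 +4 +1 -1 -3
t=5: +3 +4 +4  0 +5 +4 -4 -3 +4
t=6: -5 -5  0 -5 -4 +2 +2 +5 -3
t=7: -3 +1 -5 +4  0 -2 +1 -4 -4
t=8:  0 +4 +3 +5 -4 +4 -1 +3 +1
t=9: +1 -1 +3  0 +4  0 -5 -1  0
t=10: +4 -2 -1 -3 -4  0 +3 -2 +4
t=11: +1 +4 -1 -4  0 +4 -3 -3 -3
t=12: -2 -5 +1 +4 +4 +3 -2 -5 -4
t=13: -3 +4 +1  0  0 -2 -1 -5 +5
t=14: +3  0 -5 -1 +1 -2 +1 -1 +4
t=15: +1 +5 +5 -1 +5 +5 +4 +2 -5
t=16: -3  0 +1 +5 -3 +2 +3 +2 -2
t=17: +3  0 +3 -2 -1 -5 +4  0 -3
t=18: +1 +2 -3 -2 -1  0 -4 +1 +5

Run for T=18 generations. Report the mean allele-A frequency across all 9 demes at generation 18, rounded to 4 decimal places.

t=0: k=[0 0 82 0 0 0 0 0 0]
t=1: x=[0.0000 11.8900 58.2200 11.8900 0.0000 0.0000 0.0000 0.0000 0.0000] k=[0 9 56 16 0 0 0 0 0]
t=2: x=[1.3050 14.5100 43.3850 19.4800 2.3200 0.0000 0.0000 0.0000 0.0000] k=[6 10 39 24 0 0 0 0 0]
t=3: x=[6.5800 13.6250 32.6200 22.6950 3.4800 0.0000 0.0000 0.0000 0.0000] k=[10 16 35 27 7 0 0 0 0]
t=4: x=[10.8700 17.8850 31.0850 25.2600 8.8850 1.0150 0.0000 0.0000 0.0000] k=[12 19 28 24 6 5 0 0 0]
t=5: x=[13.0150 19.2900 26.1150 21.9700 8.4650 4.4200 0.7250 0.0000 0.0000] k=[16 23 30 22 13 8 0 0 0]
t=6: x=[17.0150 23.0000 27.8250 21.8550 13.5800 7.5650 1.1600 0.0000 0.0000] k=[12 18 28 17 10 10 3 0 0]
t=7: x=[12.8700 18.5800 24.9550 17.5800 11.0150 8.9850 3.5800 0.4350 0.0000] k=[10 20 20 22 11 7 5 0 0]
t=8: x=[11.4500 18.5500 20.2900 20.1150 12.0150 7.2900 4.5650 0.7250 0.0000] k=[11 23 23 25 8 11 4 4 0]
t=9: x=[12.7400 21.2600 23.2900 22.2450 10.9000 9.5500 5.0150 3.4200 0.5800] k=[14 20 26 22 15 10 0 2 1]
t=10: x=[14.8700 20.0000 24.5500 21.5650 15.2900 9.2750 1.7400 1.5650 1.1450] k=[19 18 24 19 11 9 5 0 5]
t=11: x=[18.8550 19.0150 22.4050 18.5650 11.8700 8.7100 4.8550 1.4500 4.2750] k=[20 23 21 15 12 13 2 0 1]
t=12: x=[20.4350 22.2750 20.4200 15.4350 12.5800 11.2600 3.3050 0.4350 0.8550] k=[18 17 21 19 17 14 1 0 0]
t=13: x=[17.8550 17.7250 20.1300 19.0000 16.8550 12.5500 2.7400 0.1450 0.0000] k=[15 22 21 19 17 11 2 0 0]
t=14: x=[16.0150 20.8400 20.8550 19.0000 16.4200 10.5650 3.0150 0.2900 0.0000] k=[19 21 16 18 17 9 4 0 0]
t=15: x=[19.2900 19.9850 17.0150 17.5650 15.9850 9.4350 4.1450 0.5800 0.0000] k=[20 25 22 17 21 14 8 3 0]
t=16: x=[20.7250 23.8400 21.7100 18.3050 19.4050 14.1450 8.1450 3.2900 0.4350] k=[18 24 23 23 16 16 11 5 0]
t=17: x=[18.8700 22.9850 23.1450 21.9850 17.0150 15.2750 10.8550 5.1450 0.7250] k=[22 23 26 20 16 10 15 5 0]
t=18: x=[22.1450 23.2900 24.6950 20.2900 15.7100 11.5950 12.8250 5.7250 0.7250] k=[23 25 22 18 15 12 9 7 6]

0.1691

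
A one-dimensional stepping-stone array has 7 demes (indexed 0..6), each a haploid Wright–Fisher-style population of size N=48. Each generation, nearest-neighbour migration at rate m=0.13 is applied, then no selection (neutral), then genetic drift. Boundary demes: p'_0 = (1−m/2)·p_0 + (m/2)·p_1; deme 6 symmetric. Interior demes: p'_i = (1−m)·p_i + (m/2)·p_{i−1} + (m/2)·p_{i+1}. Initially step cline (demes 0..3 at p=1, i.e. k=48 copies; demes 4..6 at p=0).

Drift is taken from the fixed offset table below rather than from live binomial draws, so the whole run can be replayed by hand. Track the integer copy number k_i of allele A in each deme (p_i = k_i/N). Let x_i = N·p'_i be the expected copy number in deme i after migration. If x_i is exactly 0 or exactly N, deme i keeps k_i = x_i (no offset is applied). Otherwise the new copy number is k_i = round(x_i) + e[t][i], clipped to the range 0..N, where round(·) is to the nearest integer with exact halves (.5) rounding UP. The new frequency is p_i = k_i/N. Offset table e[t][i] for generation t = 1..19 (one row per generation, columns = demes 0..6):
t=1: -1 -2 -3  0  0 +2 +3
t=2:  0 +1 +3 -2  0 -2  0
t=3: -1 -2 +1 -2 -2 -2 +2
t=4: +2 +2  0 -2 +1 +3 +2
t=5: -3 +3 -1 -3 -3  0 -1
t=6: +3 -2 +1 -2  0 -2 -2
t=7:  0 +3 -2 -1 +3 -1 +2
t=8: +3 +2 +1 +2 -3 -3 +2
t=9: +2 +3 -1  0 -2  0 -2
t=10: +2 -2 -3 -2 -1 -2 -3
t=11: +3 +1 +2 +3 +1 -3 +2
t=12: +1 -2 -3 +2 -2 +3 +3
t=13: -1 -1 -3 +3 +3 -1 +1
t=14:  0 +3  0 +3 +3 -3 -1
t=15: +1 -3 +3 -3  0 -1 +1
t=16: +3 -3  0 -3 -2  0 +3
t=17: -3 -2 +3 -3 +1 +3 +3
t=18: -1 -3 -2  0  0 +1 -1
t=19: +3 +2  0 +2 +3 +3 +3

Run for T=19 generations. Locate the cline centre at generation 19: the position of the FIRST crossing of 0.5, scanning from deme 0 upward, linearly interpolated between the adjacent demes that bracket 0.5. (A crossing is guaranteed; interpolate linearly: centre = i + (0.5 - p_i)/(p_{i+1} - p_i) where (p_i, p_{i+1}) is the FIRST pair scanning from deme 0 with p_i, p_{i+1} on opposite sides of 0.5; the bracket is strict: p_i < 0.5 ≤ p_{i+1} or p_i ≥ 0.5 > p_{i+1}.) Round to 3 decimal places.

t=0: k=[48 48 48 48 0 0 0]
t=1: x=[48.0000 48.0000 48.0000 44.8800 3.1200 0.0000 0.0000] k=[48 48 48 45 3 0 0]
t=2: x=[48.0000 48.0000 47.8050 42.4650 5.5350 0.1950 0.0000] k=[48 48 48 40 6 0 0]
t=3: x=[48.0000 48.0000 47.4800 38.3100 7.8200 0.3900 0.0000] k=[48 48 48 36 6 0 0]
t=4: x=[48.0000 48.0000 47.2200 34.8300 7.5600 0.3900 0.0000] k=[48 48 47 33 9 3 0]
t=5: x=[48.0000 47.9350 46.1550 32.3500 10.1700 3.1950 0.1950] k=[48 48 45 29 7 3 0]
t=6: x=[48.0000 47.8050 44.1550 28.6100 8.1700 3.0650 0.1950] k=[48 46 45 27 8 1 0]
t=7: x=[47.8700 46.0650 43.8950 26.9350 8.7800 1.3900 0.0650] k=[48 48 42 26 12 0 2]
t=8: x=[48.0000 47.6100 41.3500 26.1300 12.1300 0.9100 1.8700] k=[48 48 42 28 9 0 4]
t=9: x=[48.0000 47.6100 41.4800 27.6750 9.6500 0.8450 3.7400] k=[48 48 40 28 8 1 2]
t=10: x=[48.0000 47.4800 39.7400 27.4800 8.8450 1.5200 1.9350] k=[48 45 37 25 8 0 0]
t=11: x=[47.8050 44.6750 36.7400 24.6750 8.5850 0.5200 0.0000] k=[48 46 39 28 10 0 0]
t=12: x=[47.8700 45.6750 38.7400 27.5450 10.5200 0.6500 0.0000] k=[48 44 36 30 9 4 0]
t=13: x=[47.7400 43.7400 36.1300 29.0250 10.0400 4.0650 0.2600] k=[47 43 33 32 13 3 1]
t=14: x=[46.7400 42.6100 33.5850 30.8300 13.5850 3.5200 1.1300] k=[47 46 34 34 17 1 0]
t=15: x=[46.9350 45.2850 34.7800 32.8950 17.0650 1.9750 0.0650] k=[48 42 38 30 17 1 1]
t=16: x=[47.6100 42.1300 37.7400 29.6750 16.8050 2.0400 1.0000] k=[48 39 38 27 15 2 4]
t=17: x=[47.4150 39.5200 37.3500 26.9350 14.9350 2.9750 3.8700] k=[44 38 40 24 16 6 7]
t=18: x=[43.6100 38.5200 38.8300 24.5200 15.8700 6.7150 6.9350] k=[43 36 37 25 16 8 6]
t=19: x=[42.5450 36.5200 36.1550 25.1950 16.0650 8.3900 6.1300] k=[46 39 36 27 19 11 9]

3.375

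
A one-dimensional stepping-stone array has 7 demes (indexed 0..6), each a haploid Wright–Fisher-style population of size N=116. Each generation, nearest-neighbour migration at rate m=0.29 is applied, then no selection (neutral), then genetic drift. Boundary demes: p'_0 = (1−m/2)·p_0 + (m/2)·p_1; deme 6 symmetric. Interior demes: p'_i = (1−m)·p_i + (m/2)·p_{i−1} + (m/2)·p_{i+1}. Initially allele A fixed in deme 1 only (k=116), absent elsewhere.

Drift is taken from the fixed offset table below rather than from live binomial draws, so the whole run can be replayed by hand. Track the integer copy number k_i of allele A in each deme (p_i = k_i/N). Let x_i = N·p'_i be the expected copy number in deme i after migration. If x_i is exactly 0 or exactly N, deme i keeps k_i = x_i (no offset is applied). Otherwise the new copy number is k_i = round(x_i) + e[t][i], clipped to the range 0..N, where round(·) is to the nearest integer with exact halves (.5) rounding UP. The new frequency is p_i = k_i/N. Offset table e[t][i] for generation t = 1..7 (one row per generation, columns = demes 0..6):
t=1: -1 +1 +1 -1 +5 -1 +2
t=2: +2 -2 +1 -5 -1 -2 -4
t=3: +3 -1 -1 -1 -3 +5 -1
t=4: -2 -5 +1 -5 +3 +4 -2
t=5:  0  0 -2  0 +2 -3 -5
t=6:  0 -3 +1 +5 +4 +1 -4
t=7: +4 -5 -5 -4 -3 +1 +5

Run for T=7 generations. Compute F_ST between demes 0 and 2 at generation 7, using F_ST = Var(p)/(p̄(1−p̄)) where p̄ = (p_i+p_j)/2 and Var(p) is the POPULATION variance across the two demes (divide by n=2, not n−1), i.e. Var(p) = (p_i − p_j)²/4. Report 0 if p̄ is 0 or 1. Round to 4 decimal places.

t=0: k=[0 116 0 0 0 0 0]
t=1: x=[16.8200 82.3600 16.8200 0.0000 0.0000 0.0000 0.0000] k=[16 83 18 0 0 0 0]
t=2: x=[25.7150 63.8600 24.8150 2.6100 0.0000 0.0000 0.0000] k=[28 62 26 0 0 0 0]
t=3: x=[32.9300 51.8500 27.4500 3.7700 0.0000 0.0000 0.0000] k=[36 51 26 3 0 0 0]
t=4: x=[38.1750 45.2000 26.2900 5.9000 0.4350 0.0000 0.0000] k=[36 40 27 1 3 0 0]
t=5: x=[36.5800 37.5350 25.1150 5.0600 2.2750 0.4350 0.0000] k=[37 38 23 5 4 0 0]
t=6: x=[37.1450 35.6800 22.5650 7.4650 3.5650 0.5800 0.0000] k=[37 33 24 12 8 2 0]
t=7: x=[36.4200 32.2750 23.5650 13.1600 7.7100 2.5800 0.2900] k=[40 27 19 9 5 4 5]

0.0432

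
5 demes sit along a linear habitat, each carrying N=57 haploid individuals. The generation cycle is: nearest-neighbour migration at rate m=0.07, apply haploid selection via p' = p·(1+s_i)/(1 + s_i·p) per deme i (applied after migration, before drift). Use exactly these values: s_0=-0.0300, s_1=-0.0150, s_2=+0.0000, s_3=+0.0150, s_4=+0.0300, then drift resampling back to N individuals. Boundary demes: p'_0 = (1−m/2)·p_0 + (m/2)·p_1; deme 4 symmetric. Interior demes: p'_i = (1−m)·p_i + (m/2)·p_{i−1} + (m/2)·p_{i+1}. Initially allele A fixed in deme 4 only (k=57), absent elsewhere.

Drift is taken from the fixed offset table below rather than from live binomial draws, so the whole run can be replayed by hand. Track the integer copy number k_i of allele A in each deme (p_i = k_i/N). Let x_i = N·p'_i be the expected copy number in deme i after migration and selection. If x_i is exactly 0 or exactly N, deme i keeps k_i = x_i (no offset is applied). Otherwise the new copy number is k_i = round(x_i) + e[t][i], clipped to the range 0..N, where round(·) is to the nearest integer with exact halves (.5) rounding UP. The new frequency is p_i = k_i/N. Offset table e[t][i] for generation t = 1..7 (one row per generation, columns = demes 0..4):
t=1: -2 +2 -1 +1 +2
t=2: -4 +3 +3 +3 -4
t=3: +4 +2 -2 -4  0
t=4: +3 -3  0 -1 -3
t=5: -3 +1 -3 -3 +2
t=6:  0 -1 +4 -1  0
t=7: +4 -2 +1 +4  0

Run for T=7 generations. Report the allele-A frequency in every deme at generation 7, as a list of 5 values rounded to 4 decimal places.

[0.0000, 0.0000, 0.0877, 0.1754, 0.7895]

t=0: k=[0 0 0 0 57]
t=1: x=[0.0000 0.0000 0.0000 2.0239 55.0611] k=[0 0 0 3 57]
t=2: x=[0.0000 0.0000 0.1050 4.8507 55.1633] k=[0 0 3 8 51]
t=3: x=[0.0000 0.1034 3.0700 9.4468 49.6855] k=[0 2 1 5 50]
t=4: x=[0.0679 1.8675 1.1750 6.5205 48.6381] k=[3 0 1 6 46]
t=5: x=[2.8124 0.1379 1.1400 7.3195 44.8844] k=[0 1 0 4 47]
t=6: x=[0.0340 0.9163 0.1750 5.4378 45.7640] k=[0 0 4 4 46]
t=7: x=[0.0000 0.1379 3.8600 5.5441 44.8156] k=[0 0 5 10 45]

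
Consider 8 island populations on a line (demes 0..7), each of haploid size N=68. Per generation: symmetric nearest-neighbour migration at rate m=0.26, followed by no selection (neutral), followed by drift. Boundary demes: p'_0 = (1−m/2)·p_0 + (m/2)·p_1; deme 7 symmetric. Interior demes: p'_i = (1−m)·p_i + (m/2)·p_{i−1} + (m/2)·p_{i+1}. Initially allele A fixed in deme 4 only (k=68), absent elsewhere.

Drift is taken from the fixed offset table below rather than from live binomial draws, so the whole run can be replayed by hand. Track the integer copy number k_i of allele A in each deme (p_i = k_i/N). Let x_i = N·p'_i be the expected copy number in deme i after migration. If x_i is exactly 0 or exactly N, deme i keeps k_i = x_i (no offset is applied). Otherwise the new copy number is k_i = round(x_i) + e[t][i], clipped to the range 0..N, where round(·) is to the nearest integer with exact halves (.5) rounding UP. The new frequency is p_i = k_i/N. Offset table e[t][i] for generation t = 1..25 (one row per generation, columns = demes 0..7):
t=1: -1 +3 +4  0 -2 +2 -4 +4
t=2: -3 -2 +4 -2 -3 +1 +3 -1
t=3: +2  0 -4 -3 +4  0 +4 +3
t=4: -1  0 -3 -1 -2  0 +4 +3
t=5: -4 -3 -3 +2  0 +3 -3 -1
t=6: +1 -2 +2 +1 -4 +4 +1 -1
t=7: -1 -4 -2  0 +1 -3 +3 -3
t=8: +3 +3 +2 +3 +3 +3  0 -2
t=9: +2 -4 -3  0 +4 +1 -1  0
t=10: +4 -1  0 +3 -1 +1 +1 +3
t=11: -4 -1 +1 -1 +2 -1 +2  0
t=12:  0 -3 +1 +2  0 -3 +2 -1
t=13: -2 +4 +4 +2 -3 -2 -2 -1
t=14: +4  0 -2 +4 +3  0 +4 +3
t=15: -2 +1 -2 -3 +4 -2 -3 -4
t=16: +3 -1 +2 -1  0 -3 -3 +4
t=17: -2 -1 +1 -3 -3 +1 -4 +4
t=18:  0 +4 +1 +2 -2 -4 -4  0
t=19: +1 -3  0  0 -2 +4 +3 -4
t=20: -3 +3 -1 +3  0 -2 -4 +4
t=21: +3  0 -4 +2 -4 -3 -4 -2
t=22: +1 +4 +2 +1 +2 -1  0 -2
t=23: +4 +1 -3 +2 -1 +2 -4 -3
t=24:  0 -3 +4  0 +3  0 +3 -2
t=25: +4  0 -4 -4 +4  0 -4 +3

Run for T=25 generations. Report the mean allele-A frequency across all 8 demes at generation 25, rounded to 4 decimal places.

t=0: k=[0 0 0 0 68 0 0 0]
t=1: x=[0.0000 0.0000 0.0000 8.8400 50.3200 8.8400 0.0000 0.0000] k=[0 0 0 9 48 11 0 0]
t=2: x=[0.0000 0.0000 1.1700 12.9000 38.1200 14.3800 1.4300 0.0000] k=[0 0 5 11 35 15 4 0]
t=3: x=[0.0000 0.6500 5.1300 13.3400 29.2800 16.1700 4.9100 0.5200] k=[0 1 1 10 33 16 9 4]
t=4: x=[0.1300 0.8700 2.1700 11.8200 27.8000 17.3000 9.2600 4.6500] k=[0 1 0 11 26 17 13 8]
t=5: x=[0.1300 0.7400 1.5600 11.5200 22.8800 17.6500 12.8700 8.6500] k=[0 0 0 14 23 21 10 8]
t=6: x=[0.0000 0.0000 1.8200 13.3500 21.5700 19.8300 11.1700 8.2600] k=[0 0 4 14 18 24 12 7]
t=7: x=[0.0000 0.5200 4.7800 13.2200 18.2600 21.6600 12.9100 7.6500] k=[0 0 3 13 19 19 16 5]
t=8: x=[0.0000 0.3900 3.9100 12.4800 18.2200 18.6100 14.9600 6.4300] k=[0 3 6 15 21 22 15 4]
t=9: x=[0.3900 3.0000 6.7800 14.6100 20.3500 20.9600 14.4800 5.4300] k=[2 0 4 15 24 22 13 5]
t=10: x=[1.7400 0.7800 4.9100 14.7400 22.5700 21.0900 13.1300 6.0400] k=[6 0 5 18 22 22 14 9]
t=11: x=[5.2200 1.4300 6.0400 16.8300 21.4800 20.9600 14.3900 9.6500] k=[1 0 7 16 23 20 16 10]
t=12: x=[0.8700 1.0400 7.2600 15.7400 21.7000 19.8700 15.7400 10.7800] k=[1 0 8 18 22 17 18 10]
t=13: x=[0.8700 1.1700 8.2600 17.2200 20.8300 17.7800 16.8300 11.0400] k=[0 5 12 19 18 16 15 10]
t=14: x=[0.6500 5.2600 12.0000 17.9600 17.8700 16.1300 14.4800 10.6500] k=[5 5 10 22 21 16 18 14]
t=15: x=[5.0000 5.6500 10.9100 20.3100 20.4800 16.9100 17.2200 14.5200] k=[3 7 9 17 24 15 14 11]
t=16: x=[3.5200 6.7400 9.7800 16.8700 21.9200 16.0400 13.7400 11.3900] k=[7 6 12 16 22 13 11 15]
t=17: x=[6.8700 6.9100 11.7400 16.2600 20.0500 13.9100 11.7800 14.4800] k=[5 6 13 13 17 15 8 18]
t=18: x=[5.1300 6.7800 12.0900 13.5200 16.2200 14.3500 10.2100 16.7000] k=[5 11 13 16 14 10 6 17]
t=19: x=[5.7800 10.4800 13.1300 15.3500 13.7400 10.0000 7.9500 15.5700] k=[7 7 13 15 12 14 11 12]
t=20: x=[7.0000 7.7800 12.4800 14.3500 12.6500 13.3500 11.5200 11.8700] k=[4 11 11 17 13 11 8 16]
t=21: x=[4.9100 10.0900 11.7800 15.7000 13.2600 10.8700 9.4300 14.9600] k=[8 10 8 18 9 8 5 13]
t=22: x=[8.2600 9.4800 9.5600 15.5300 10.0400 7.7400 6.4300 11.9600] k=[9 13 12 17 12 7 6 10]
t=23: x=[9.5200 12.3500 12.7800 15.7000 12.0000 7.5200 6.6500 9.4800] k=[14 13 10 18 11 10 3 6]
t=24: x=[13.8700 12.7400 11.4300 16.0500 11.7800 9.2200 4.3000 5.6100] k=[14 10 15 16 15 9 7 4]
t=25: x=[13.4800 11.1700 14.4800 15.7400 14.3500 9.5200 6.8700 4.3900] k=[17 11 10 12 18 10 3 7]

0.1618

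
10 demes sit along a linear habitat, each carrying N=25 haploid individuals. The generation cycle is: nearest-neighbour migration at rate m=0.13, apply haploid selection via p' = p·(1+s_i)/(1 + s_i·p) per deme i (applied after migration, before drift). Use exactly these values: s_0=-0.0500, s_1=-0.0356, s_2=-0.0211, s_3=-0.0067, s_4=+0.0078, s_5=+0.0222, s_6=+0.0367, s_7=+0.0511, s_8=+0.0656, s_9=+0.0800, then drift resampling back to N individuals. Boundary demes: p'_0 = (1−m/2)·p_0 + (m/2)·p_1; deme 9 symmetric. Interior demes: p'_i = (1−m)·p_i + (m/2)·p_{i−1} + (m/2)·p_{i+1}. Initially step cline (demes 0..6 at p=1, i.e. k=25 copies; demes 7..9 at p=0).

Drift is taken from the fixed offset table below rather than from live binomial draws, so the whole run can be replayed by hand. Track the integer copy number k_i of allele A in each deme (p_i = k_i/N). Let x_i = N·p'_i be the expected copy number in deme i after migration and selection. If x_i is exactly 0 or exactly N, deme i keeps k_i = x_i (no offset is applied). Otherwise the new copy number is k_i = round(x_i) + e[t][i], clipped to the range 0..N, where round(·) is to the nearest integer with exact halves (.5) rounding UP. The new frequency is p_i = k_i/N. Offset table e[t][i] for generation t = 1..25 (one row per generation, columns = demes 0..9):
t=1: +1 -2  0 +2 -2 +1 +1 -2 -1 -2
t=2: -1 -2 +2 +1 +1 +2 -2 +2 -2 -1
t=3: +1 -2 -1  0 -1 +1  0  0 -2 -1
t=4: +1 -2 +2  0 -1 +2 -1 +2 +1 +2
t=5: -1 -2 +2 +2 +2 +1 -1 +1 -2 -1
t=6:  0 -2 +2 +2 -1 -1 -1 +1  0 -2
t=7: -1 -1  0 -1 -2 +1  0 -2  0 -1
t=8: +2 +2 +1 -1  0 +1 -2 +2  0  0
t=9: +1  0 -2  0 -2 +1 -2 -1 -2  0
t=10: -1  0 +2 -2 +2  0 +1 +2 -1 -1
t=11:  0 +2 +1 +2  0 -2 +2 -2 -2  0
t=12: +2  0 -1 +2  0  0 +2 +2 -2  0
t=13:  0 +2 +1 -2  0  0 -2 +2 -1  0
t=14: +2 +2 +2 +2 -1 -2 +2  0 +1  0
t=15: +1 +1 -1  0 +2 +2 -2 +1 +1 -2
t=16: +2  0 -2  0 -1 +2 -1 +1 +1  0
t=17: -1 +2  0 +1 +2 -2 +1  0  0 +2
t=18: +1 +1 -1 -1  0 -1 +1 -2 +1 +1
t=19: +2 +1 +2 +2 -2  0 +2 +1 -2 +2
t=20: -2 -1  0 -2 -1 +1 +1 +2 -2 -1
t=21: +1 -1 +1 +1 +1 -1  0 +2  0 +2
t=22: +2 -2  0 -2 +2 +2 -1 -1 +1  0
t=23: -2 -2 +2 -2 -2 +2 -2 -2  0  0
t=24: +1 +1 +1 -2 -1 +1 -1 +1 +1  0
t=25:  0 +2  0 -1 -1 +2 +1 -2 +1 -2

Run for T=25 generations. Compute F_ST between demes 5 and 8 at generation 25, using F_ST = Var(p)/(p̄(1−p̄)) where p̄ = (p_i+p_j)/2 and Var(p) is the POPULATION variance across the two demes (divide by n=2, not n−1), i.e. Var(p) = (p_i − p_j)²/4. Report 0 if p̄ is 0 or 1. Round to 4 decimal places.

0.2821

t=0: k=[25 25 25 25 25 25 25 0 0 0]
t=1: x=[25.0000 25.0000 25.0000 25.0000 25.0000 25.0000 23.4289 1.7024 0.0000 0.0000] k=[25 25 25 25 25 25 24 0 0 0]
t=2: x=[25.0000 25.0000 25.0000 25.0000 25.0000 24.9364 22.5848 1.6345 0.0000 0.0000] k=[25 25 25 25 25 25 21 4 0 0]
t=3: x=[25.0000 25.0000 25.0000 25.0000 25.0000 24.7456 20.2942 5.0426 0.2769 0.0000] k=[25 25 25 25 25 25 20 5 0 0]
t=4: x=[25.0000 25.0000 25.0000 25.0000 25.0000 24.6820 19.5061 5.8709 0.3460 0.0000] k=[25 25 25 25 25 25 19 8 1 0]
t=5: x=[25.0000 25.0000 25.0000 25.0000 25.0000 24.6183 18.8438 8.5379 1.4758 0.0702] k=[25 25 25 25 25 25 18 10 0 0]
t=6: x=[25.0000 25.0000 25.0000 25.0000 25.0000 24.5547 18.1162 10.1692 0.6915 0.0000] k=[25 25 25 25 25 24 17 11 1 0]
t=7: x=[25.0000 25.0000 25.0000 25.0000 24.9355 23.6385 17.2589 11.0463 1.6820 0.0702] k=[25 25 25 25 23 25 17 9 2 0]
t=8: x=[25.0000 25.0000 25.0000 24.8691 23.2725 24.3638 17.1948 9.3549 2.4625 0.1403] k=[25 25 25 24 23 25 15 11 2 0]
t=9: x=[25.0000 25.0000 24.9336 23.9935 23.2080 24.2364 15.6023 10.9809 2.5993 0.1403] k=[25 25 23 24 21 25 14 10 1 0]
t=10: x=[25.0000 24.8652 23.1590 23.7319 21.4786 24.0454 14.6741 9.9722 1.6133 0.0702] k=[25 25 25 22 23 24 16 12 1 0]
t=11: x=[25.0000 25.0000 24.8008 22.2436 23.0142 23.4473 16.4638 11.8552 1.7507 0.0702] k=[25 25 25 24 23 21 18 10 0 0]
t=12: x=[25.0000 25.0000 24.9336 23.9935 22.9497 21.0092 17.8603 10.1692 0.6915 0.0000] k=[25 25 24 25 23 21 20 12 0 0]
t=13: x=[25.0000 24.9326 24.1119 24.8037 23.0142 21.1373 19.6971 12.0507 0.8295 0.0000] k=[25 25 25 23 23 21 18 14 0 0]
t=14: x=[25.0000 25.0000 24.8672 23.1183 22.8851 21.0092 18.1162 13.6595 0.9674 0.0000] k=[25 25 25 25 22 19 20 14 2 0]
t=15: x=[25.0000 25.0000 25.0000 24.8037 22.0205 19.3565 19.6971 13.9183 2.8043 0.1403] k=[25 25 25 25 24 21 18 15 4 0]
t=16: x=[25.0000 25.0000 25.0000 24.9346 23.8784 21.0732 18.1802 14.7824 4.6924 0.2806] k=[25 25 25 25 23 23 17 16 6 0]
t=17: x=[25.0000 25.0000 25.0000 24.8691 23.1434 22.6570 17.5154 15.7078 6.5629 0.4207] k=[25 25 25 25 25 21 19 16 7 2]
t=18: x=[25.0000 25.0000 25.0000 25.0000 24.7420 21.2013 19.0990 15.9003 7.5916 2.4925] k=[25 25 25 25 25 20 20 14 9 3]
t=19: x=[25.0000 25.0000 25.0000 25.0000 24.6775 20.4079 19.7608 14.3706 9.3030 3.6219] k=[25 25 25 25 23 20 22 15 7 6]
t=20: x=[25.0000 25.0000 25.0000 24.8691 22.9497 20.4079 21.5243 15.2332 7.7916 6.4255] k=[25 25 25 23 22 21 23 17 6 5]
t=21: x=[25.0000 25.0000 24.8672 23.0530 22.0205 21.2653 22.5605 16.9494 6.9647 5.3830] k=[25 25 25 24 23 20 23 19 7 7]
t=22: x=[25.0000 25.0000 24.9336 23.9935 22.8851 20.4720 22.6236 18.7173 8.1245 7.3944] k=[25 25 25 22 25 22 22 18 9 7]
t=23: x=[25.0000 25.0000 24.8008 22.3742 24.6130 22.2492 21.8408 17.9304 9.8313 7.5286] k=[25 25 25 20 23 24 20 16 10 8]
t=24: x=[25.0000 25.0000 24.6681 20.4952 22.8851 23.7023 20.1426 16.1569 10.6464 8.5578] k=[25 25 25 18 22 25 19 17 12 9]
t=25: x=[25.0000 25.0000 24.5354 18.6833 21.9558 24.4274 19.4178 17.0771 12.5270 9.6468] k=[25 25 25 18 21 25 20 15 14 8]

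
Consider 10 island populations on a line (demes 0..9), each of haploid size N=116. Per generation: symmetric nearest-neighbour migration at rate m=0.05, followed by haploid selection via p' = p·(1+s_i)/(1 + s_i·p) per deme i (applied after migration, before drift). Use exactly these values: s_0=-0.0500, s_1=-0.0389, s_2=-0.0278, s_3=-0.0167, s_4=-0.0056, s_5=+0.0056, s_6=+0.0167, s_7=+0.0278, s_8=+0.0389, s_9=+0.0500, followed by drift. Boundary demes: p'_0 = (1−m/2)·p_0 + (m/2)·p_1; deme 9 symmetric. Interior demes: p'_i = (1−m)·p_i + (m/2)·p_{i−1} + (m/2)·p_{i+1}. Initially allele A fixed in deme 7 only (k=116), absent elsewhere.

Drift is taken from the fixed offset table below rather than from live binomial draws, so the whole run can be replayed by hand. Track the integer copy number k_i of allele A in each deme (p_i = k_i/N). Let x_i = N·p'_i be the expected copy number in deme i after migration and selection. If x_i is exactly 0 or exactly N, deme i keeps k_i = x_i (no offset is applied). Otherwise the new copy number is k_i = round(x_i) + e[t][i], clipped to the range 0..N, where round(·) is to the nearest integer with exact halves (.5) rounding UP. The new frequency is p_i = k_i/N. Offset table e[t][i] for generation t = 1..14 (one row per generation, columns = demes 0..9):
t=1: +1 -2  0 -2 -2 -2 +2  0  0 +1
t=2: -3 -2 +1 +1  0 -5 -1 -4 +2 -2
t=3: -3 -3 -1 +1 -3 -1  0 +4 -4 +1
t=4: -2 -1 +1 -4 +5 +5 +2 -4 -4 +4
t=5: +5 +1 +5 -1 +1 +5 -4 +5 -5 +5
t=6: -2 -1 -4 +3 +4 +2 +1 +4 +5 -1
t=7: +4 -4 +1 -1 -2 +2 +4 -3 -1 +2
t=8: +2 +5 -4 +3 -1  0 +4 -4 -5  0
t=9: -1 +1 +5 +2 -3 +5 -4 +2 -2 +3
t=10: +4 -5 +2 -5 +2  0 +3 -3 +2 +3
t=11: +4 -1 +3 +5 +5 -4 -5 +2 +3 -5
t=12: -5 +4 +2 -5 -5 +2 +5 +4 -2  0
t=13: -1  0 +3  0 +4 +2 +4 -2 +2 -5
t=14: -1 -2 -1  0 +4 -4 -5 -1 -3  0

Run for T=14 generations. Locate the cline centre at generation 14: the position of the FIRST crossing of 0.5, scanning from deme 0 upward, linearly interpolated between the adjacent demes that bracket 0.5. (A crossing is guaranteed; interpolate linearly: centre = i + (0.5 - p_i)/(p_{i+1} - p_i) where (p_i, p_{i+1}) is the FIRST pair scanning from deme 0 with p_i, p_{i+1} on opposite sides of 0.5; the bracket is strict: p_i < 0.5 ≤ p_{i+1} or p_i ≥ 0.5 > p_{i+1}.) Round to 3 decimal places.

6.692

t=0: k=[0 0 0 0 0 0 0 116 0 0]
t=1: x=[0.0000 0.0000 0.0000 0.0000 0.0000 0.0000 2.9472 110.3492 3.0099 0.0000] k=[0 0 0 0 0 0 5 110 3 0]
t=2: x=[0.0000 0.0000 0.0000 0.0000 0.0000 0.1257 7.6170 104.9766 5.8069 0.0787] k=[0 0 0 0 0 0 7 101 8 0]
t=3: x=[0.0000 0.0000 0.0000 0.0000 0.0000 0.1760 9.3159 96.7689 10.4833 0.2100] k=[0 0 0 0 0 0 9 101 6 1]
t=4: x=[0.0000 0.0000 0.0000 0.0000 0.0000 0.2263 11.2420 96.7689 8.5473 1.1807] k=[0 0 0 0 0 5 13 93 5 5]
t=5: x=[0.0000 0.0000 0.0000 0.0000 0.1243 5.1022 15.0152 89.3668 7.4621 5.2387] k=[0 0 0 0 1 10 11 94 2 10]
t=6: x=[0.0000 0.0000 0.0000 0.0246 1.1933 9.8502 13.2431 90.1796 4.6680 10.2467] k=[0 0 0 3 5 12 14 94 10 9]
t=7: x=[0.0000 0.0000 0.0729 2.9266 5.0976 11.9347 16.1792 90.4505 12.4941 9.4395] k=[0 0 1 2 3 14 20 87 11 11]
t=8: x=[0.0000 0.0240 0.9724 1.9672 3.2323 13.9434 21.8169 84.0635 13.3441 11.4955] k=[0 5 0 5 2 14 26 80 8 11]
t=9: x=[0.1188 4.5725 0.2431 4.7231 2.3620 14.0689 27.3951 77.5580 10.2253 11.4175] k=[0 6 5 7 0 19 23 80 8 14]
t=10: x=[0.1425 5.6094 4.9399 6.6684 0.6464 18.7125 24.6449 77.4837 10.3027 14.4562] k=[4 1 7 2 3 19 28 74 12 17]
t=11: x=[3.7351 1.1778 6.5486 2.1147 3.3566 18.9132 29.2861 72.0510 14.1421 17.5908] k=[8 0 10 7 8 15 24 74 17 13]
t=12: x=[7.4350 0.4326 9.4279 6.9886 8.1075 15.1233 25.3516 72.0758 18.9216 13.6778] k=[2 4 11 2 3 17 30 76 17 14]
t=13: x=[1.9492 3.9700 10.3316 2.2131 3.3069 17.0561 31.2013 74.1116 18.9985 14.6896] k=[1 4 13 2 7 19 35 72 21 10]
t=14: x=[1.0217 3.9941 12.1890 2.3607 7.1373 19.1893 35.9345 70.5601 22.6884 10.7412] k=[0 2 11 2 11 15 31 70 20 11]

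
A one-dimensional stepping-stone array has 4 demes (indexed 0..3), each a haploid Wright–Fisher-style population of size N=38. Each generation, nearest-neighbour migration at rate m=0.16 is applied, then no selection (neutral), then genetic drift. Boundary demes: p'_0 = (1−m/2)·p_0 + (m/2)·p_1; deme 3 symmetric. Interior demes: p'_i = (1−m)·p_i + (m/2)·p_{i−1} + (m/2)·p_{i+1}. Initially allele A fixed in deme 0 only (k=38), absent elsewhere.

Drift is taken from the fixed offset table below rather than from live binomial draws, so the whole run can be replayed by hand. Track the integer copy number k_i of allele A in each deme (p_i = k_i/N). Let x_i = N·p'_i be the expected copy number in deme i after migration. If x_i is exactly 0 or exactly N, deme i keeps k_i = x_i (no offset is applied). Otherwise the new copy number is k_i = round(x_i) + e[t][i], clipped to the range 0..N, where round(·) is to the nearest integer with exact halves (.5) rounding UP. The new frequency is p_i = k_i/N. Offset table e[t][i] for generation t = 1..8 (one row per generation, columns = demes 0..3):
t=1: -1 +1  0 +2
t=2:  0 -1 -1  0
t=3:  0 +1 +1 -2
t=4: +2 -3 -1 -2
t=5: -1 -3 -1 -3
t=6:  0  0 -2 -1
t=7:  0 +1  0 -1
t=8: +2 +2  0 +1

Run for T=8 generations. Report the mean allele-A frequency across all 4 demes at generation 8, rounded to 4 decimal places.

t=0: k=[38 0 0 0]
t=1: x=[34.9600 3.0400 0.0000 0.0000] k=[34 4 0 0]
t=2: x=[31.6000 6.0800 0.3200 0.0000] k=[32 5 0 0]
t=3: x=[29.8400 6.7600 0.4000 0.0000] k=[30 8 1 0]
t=4: x=[28.2400 9.2000 1.4800 0.0800] k=[30 6 0 0]
t=5: x=[28.0800 7.4400 0.4800 0.0000] k=[27 4 0 0]
t=6: x=[25.1600 5.5200 0.3200 0.0000] k=[25 6 0 0]
t=7: x=[23.4800 7.0400 0.4800 0.0000] k=[23 8 0 0]
t=8: x=[21.8000 8.5600 0.6400 0.0000] k=[24 11 1 0]

0.2368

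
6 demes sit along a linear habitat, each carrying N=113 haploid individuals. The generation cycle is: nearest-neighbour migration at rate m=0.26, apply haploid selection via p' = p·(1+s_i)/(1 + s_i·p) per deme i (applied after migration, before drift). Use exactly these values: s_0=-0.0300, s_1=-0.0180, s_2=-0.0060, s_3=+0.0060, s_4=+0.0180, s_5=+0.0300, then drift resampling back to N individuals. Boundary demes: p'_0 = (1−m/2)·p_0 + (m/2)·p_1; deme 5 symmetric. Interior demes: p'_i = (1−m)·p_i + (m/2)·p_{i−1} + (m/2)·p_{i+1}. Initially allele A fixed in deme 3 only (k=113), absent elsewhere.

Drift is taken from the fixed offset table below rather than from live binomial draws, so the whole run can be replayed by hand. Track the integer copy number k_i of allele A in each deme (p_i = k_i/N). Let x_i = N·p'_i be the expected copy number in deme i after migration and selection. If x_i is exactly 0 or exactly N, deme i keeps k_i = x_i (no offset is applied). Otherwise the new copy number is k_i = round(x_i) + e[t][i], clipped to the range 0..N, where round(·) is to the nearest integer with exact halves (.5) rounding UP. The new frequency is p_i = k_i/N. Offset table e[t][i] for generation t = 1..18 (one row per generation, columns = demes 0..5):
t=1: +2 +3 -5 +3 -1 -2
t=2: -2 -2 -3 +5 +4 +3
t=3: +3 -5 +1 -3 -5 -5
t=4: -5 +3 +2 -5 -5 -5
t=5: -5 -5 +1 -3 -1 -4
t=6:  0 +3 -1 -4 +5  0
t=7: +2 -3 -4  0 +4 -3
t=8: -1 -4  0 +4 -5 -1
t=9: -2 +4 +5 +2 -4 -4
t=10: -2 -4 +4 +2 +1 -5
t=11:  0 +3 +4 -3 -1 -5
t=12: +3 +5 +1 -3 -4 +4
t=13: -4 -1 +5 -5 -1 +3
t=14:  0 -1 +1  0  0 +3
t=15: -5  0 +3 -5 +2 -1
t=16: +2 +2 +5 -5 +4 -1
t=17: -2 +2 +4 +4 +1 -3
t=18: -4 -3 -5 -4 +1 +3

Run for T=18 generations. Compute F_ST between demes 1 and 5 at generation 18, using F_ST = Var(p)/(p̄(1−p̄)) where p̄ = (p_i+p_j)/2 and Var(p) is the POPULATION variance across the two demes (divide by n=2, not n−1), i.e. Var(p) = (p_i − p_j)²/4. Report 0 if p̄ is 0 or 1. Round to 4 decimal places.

t=0: k=[0 0 0 113 0 0]
t=1: x=[0.0000 0.0000 14.6133 83.7499 14.9195 0.0000] k=[0 0 10 87 14 0]
t=2: x=[0.0000 1.2769 18.6162 67.6625 21.9842 1.8737] k=[0 0 16 73 26 5]
t=3: x=[0.0000 2.0432 21.2261 59.6485 29.7695 7.9456] k=[0 0 22 57 25 3]
t=4: x=[0.0000 2.8098 23.5775 48.4555 26.6617 6.0264] k=[0 6 26 43 22 1]
t=5: x=[0.7568 7.6888 25.4910 38.2111 22.3178 3.8381] k=[0 3 26 35 21 0]
t=6: x=[0.3783 5.5041 24.0658 32.1474 20.3864 2.8099] k=[0 9 23 28 25 3]
t=7: x=[1.1353 9.4909 21.7242 27.0830 22.8535 6.0264] k=[3 6 18 27 27 3]
t=8: x=[3.2913 7.0490 17.5207 25.9494 24.2177 6.2934] k=[2 3 18 30 19 5]
t=9: x=[2.0673 4.7369 17.5207 27.1331 18.8890 7.0119] k=[0 9 23 29 15 3]
t=10: x=[1.1353 9.4909 21.8537 26.5212 15.4970 4.6911] k=[0 5 26 29 16 0]
t=11: x=[0.6306 6.9604 23.5476 27.0429 15.8516 2.1412] k=[1 10 28 24 15 0]
t=12: x=[2.1061 10.9885 25.0226 23.4610 14.4432 2.0075] k=[5 16 26 20 10 6]
t=13: x=[6.2478 15.6238 23.8067 19.5766 10.9552 6.7040] k=[2 15 29 15 10 10]
t=14: x=[3.5828 14.8936 25.2418 16.2531 10.8233 10.2727] k=[4 14 26 16 11 13]
t=15: x=[5.1482 14.0352 23.0295 16.7351 12.1014 13.0780] k=[0 14 26 12 14 12]
t=16: x=[1.7663 13.5223 22.5113 14.1539 13.6932 12.5868] k=[4 16 28 9 18 12]
t=17: x=[5.4012 15.7521 23.8565 12.7073 16.2972 13.1189] k=[3 18 28 17 17 10]
t=18: x=[4.8078 17.0849 25.1521 18.5225 16.3377 11.2048] k=[1 14 20 15 17 14]

0.0000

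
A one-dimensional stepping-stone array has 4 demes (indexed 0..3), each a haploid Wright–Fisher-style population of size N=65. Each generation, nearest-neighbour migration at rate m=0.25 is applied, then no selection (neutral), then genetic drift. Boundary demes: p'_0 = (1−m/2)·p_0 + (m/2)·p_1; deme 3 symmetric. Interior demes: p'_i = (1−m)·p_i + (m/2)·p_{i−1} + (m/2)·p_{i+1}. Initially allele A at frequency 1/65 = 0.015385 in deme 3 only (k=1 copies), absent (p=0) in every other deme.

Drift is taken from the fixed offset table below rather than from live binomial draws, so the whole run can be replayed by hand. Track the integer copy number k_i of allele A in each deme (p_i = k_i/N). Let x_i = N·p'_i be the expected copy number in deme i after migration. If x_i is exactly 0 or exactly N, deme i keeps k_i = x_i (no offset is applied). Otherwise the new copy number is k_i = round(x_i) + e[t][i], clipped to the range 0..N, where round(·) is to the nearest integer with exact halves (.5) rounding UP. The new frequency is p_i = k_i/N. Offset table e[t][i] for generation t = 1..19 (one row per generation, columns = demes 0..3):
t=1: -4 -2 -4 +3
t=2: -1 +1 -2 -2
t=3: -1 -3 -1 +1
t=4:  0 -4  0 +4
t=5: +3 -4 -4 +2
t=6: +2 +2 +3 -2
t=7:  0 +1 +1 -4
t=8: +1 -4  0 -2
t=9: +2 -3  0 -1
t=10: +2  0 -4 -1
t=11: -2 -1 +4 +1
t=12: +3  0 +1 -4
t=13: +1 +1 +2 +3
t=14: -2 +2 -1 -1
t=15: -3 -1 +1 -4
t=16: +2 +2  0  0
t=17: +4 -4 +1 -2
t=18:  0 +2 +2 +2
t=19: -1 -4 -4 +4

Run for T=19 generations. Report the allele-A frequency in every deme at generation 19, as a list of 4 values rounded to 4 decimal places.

t=0: k=[0 0 0 1]
t=1: x=[0.0000 0.0000 0.1250 0.8750] k=[0 0 0 4]
t=2: x=[0.0000 0.0000 0.5000 3.5000] k=[0 0 0 2]
t=3: x=[0.0000 0.0000 0.2500 1.7500] k=[0 0 0 3]
t=4: x=[0.0000 0.0000 0.3750 2.6250] k=[0 0 0 7]
t=5: x=[0.0000 0.0000 0.8750 6.1250] k=[0 0 0 8]
t=6: x=[0.0000 0.0000 1.0000 7.0000] k=[0 0 4 5]
t=7: x=[0.0000 0.5000 3.6250 4.8750] k=[0 2 5 1]
t=8: x=[0.2500 2.1250 4.1250 1.5000] k=[1 0 4 0]
t=9: x=[0.8750 0.6250 3.0000 0.5000] k=[3 0 3 0]
t=10: x=[2.6250 0.7500 2.2500 0.3750] k=[5 1 0 0]
t=11: x=[4.5000 1.3750 0.1250 0.0000] k=[3 0 4 0]
t=12: x=[2.6250 0.8750 3.0000 0.5000] k=[6 1 4 0]
t=13: x=[5.3750 2.0000 3.1250 0.5000] k=[6 3 5 4]
t=14: x=[5.6250 3.6250 4.6250 4.1250] k=[4 6 4 3]
t=15: x=[4.2500 5.5000 4.1250 3.1250] k=[1 5 5 0]
t=16: x=[1.5000 4.5000 4.3750 0.6250] k=[4 7 4 1]
t=17: x=[4.3750 6.2500 4.0000 1.3750] k=[8 2 5 0]
t=18: x=[7.2500 3.1250 4.0000 0.6250] k=[7 5 6 3]
t=19: x=[6.7500 5.3750 5.5000 3.3750] k=[6 1 2 7]

[0.0923, 0.0154, 0.0308, 0.1077]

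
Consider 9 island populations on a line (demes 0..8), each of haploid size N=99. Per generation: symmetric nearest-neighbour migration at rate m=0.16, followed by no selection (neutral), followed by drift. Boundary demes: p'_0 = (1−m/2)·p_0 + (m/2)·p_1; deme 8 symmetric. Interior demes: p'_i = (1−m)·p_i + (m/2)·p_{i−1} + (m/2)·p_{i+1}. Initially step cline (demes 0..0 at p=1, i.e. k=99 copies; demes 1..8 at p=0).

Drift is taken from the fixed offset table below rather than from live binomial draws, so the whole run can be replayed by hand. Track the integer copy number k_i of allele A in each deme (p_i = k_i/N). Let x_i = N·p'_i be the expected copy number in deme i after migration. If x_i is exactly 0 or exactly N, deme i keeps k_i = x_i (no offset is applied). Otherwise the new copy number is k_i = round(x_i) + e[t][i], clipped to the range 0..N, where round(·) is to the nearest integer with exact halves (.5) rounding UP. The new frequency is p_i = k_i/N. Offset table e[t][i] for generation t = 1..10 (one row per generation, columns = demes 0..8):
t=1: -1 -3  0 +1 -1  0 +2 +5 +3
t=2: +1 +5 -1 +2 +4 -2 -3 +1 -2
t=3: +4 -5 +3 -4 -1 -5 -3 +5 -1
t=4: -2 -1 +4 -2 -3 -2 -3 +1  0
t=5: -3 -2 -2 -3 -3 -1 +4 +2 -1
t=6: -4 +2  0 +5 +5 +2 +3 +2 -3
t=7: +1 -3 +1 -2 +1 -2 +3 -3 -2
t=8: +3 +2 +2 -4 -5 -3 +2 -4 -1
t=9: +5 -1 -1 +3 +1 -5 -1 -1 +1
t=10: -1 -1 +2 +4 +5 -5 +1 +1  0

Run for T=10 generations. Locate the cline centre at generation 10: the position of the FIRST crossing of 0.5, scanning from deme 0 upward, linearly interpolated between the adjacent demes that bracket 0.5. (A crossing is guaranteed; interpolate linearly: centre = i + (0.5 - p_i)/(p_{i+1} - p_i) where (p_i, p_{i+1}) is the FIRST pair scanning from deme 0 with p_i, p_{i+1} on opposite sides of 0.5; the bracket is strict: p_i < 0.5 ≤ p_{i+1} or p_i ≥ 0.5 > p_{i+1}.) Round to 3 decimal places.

t=0: k=[99 0 0 0 0 0 0 0 0]
t=1: x=[91.0800 7.9200 0.0000 0.0000 0.0000 0.0000 0.0000 0.0000 0.0000] k=[90 5 0 0 0 0 0 0 0]
t=2: x=[83.2000 11.4000 0.4000 0.0000 0.0000 0.0000 0.0000 0.0000 0.0000] k=[84 16 0 0 0 0 0 0 0]
t=3: x=[78.5600 20.1600 1.2800 0.0000 0.0000 0.0000 0.0000 0.0000 0.0000] k=[83 15 4 0 0 0 0 0 0]
t=4: x=[77.5600 19.5600 4.5600 0.3200 0.0000 0.0000 0.0000 0.0000 0.0000] k=[76 19 9 0 0 0 0 0 0]
t=5: x=[71.4400 22.7600 9.0800 0.7200 0.0000 0.0000 0.0000 0.0000 0.0000] k=[68 21 7 0 0 0 0 0 0]
t=6: x=[64.2400 23.6400 7.5600 0.5600 0.0000 0.0000 0.0000 0.0000 0.0000] k=[60 26 8 6 0 0 0 0 0]
t=7: x=[57.2800 27.2800 9.2800 5.6800 0.4800 0.0000 0.0000 0.0000 0.0000] k=[58 24 10 4 1 0 0 0 0]
t=8: x=[55.2800 25.6000 10.6400 4.2400 1.1600 0.0800 0.0000 0.0000 0.0000] k=[58 28 13 0 0 0 0 0 0]
t=9: x=[55.6000 29.2000 13.1600 1.0400 0.0000 0.0000 0.0000 0.0000 0.0000] k=[61 28 12 4 0 0 0 0 0]
t=10: x=[58.3600 29.3600 12.6400 4.3200 0.3200 0.0000 0.0000 0.0000 0.0000] k=[57 28 15 8 5 0 0 0 0]

0.259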